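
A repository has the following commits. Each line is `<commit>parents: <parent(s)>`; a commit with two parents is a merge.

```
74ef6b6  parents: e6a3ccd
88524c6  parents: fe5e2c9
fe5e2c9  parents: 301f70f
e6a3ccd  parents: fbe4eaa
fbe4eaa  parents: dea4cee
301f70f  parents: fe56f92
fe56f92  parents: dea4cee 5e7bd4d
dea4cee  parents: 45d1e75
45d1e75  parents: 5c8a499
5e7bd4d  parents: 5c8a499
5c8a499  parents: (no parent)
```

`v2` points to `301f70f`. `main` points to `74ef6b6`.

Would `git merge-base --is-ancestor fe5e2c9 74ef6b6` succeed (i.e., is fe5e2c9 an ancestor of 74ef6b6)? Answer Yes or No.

No

Ancestors of 74ef6b6: {45d1e75, 5c8a499, 74ef6b6, dea4cee, e6a3ccd, fbe4eaa}.
fe5e2c9 is not in that set, so it is not an ancestor of 74ef6b6.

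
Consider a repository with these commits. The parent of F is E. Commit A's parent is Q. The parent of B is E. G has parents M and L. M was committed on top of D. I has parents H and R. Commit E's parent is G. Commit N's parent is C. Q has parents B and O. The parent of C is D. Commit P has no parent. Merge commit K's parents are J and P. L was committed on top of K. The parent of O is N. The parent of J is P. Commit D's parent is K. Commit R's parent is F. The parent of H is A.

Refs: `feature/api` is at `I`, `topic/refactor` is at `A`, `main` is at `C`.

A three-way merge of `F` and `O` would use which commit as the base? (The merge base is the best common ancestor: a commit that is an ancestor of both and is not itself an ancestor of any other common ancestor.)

Ancestors of F: {D, E, F, G, J, K, L, M, P}.
Ancestors of O: {C, D, J, K, N, O, P}.
Common ancestors: {D, J, K, P}.
Among these, D is not an ancestor of any other common ancestor — it is the merge base.

D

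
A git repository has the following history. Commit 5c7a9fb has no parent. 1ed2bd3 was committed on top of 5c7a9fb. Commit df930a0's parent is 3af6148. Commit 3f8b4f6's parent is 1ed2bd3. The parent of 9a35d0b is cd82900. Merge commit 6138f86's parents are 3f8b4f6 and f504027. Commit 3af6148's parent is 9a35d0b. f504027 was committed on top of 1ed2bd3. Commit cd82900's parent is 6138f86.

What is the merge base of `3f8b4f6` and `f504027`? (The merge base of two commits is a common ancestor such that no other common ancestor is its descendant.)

1ed2bd3

Ancestors of 3f8b4f6: {1ed2bd3, 3f8b4f6, 5c7a9fb}.
Ancestors of f504027: {1ed2bd3, 5c7a9fb, f504027}.
Common ancestors: {1ed2bd3, 5c7a9fb}.
Among these, 1ed2bd3 is not an ancestor of any other common ancestor — it is the merge base.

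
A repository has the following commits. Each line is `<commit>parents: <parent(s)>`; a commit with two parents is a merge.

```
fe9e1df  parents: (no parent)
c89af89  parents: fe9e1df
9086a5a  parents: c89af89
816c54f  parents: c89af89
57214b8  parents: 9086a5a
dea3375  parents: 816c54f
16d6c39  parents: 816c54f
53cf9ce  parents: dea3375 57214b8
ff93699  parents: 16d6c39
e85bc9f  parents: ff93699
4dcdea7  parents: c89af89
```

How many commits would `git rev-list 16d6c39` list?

Walking parent pointers from 16d6c39: reachable set = {16d6c39, 816c54f, c89af89, fe9e1df}.
That is 4 commits.

4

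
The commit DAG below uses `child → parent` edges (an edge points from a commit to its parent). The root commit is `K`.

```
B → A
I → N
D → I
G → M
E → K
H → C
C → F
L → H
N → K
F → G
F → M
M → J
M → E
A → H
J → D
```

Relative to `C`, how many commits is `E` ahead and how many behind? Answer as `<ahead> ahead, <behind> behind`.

Reachable from E: {E, K}.
Reachable from C: {C, D, E, F, G, I, J, K, M, N}.
Only in E's history (ahead): {} — 0.
Only in C's history (behind): {C, D, F, G, I, J, M, N} — 8.

0 ahead, 8 behind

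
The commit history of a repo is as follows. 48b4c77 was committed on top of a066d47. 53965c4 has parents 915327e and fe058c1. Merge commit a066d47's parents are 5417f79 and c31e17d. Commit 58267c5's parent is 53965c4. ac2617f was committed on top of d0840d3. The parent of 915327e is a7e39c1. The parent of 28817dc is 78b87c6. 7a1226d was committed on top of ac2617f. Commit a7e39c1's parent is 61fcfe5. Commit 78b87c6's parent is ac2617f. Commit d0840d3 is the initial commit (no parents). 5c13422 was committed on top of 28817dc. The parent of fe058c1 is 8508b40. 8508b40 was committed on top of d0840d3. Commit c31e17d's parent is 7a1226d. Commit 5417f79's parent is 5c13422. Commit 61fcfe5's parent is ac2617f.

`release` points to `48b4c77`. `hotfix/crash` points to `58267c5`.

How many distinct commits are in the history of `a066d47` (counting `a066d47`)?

Walking parent pointers from a066d47: reachable set = {28817dc, 5417f79, 5c13422, 78b87c6, 7a1226d, a066d47, ac2617f, c31e17d, d0840d3}.
That is 9 commits.

9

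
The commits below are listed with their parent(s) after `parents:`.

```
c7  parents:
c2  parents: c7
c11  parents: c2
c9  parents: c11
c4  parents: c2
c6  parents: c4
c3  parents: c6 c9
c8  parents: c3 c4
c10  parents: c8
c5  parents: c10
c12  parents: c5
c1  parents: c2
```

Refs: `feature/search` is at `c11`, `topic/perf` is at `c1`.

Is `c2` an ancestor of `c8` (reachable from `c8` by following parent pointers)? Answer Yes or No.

Ancestors of c8 (commits reachable by following parents): {c11, c2, c3, c4, c6, c7, c8, c9}.
c2 is in that set, so it is an ancestor of c8.

Yes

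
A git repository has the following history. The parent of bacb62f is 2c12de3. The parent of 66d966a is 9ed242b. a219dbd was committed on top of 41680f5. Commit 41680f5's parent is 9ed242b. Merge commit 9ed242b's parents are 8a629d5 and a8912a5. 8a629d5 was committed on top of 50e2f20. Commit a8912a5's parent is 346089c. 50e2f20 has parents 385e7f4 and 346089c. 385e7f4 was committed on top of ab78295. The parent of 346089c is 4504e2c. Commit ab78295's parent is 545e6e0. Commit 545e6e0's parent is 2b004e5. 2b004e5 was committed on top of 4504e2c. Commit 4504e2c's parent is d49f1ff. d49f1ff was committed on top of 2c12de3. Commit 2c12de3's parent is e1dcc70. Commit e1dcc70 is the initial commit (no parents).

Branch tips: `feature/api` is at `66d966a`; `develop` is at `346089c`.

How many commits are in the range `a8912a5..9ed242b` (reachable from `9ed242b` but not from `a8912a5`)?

Reachable from 9ed242b: {2b004e5, 2c12de3, 346089c, 385e7f4, 4504e2c, 50e2f20, 545e6e0, 8a629d5, 9ed242b, a8912a5, ab78295, d49f1ff, e1dcc70}.
Reachable from a8912a5: {2c12de3, 346089c, 4504e2c, a8912a5, d49f1ff, e1dcc70}.
In 9ed242b's history but not a8912a5's: {2b004e5, 385e7f4, 50e2f20, 545e6e0, 8a629d5, 9ed242b, ab78295} — 7 commits.

7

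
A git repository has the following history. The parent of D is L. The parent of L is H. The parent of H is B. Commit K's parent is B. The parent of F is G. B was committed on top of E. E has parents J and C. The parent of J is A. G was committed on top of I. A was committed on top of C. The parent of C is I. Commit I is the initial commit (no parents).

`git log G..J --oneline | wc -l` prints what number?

3

Reachable from J: {A, C, I, J}.
Reachable from G: {G, I}.
In J's history but not G's: {A, C, J} — 3 commits.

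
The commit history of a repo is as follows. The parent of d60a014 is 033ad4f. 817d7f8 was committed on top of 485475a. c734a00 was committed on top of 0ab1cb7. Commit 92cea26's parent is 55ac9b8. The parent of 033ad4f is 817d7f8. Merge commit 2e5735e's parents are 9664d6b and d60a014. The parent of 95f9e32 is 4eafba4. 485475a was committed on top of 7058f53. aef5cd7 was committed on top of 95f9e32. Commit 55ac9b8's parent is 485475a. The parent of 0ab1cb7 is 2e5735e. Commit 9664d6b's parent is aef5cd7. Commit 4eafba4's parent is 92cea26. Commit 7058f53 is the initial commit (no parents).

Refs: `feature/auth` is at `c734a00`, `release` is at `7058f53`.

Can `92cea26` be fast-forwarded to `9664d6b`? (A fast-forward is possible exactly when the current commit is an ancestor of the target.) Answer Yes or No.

A fast-forward from 92cea26 to 9664d6b is possible iff 92cea26 is an ancestor of 9664d6b.
Ancestors of 9664d6b: {485475a, 4eafba4, 55ac9b8, 7058f53, 92cea26, 95f9e32, 9664d6b, aef5cd7}.
92cea26 is among them, so fast-forward is possible.

Yes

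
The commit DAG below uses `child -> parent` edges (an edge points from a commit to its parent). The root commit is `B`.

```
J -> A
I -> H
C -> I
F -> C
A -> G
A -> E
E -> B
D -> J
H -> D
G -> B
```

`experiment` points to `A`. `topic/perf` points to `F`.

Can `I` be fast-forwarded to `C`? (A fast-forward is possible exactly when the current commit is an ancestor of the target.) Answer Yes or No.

Yes

A fast-forward from I to C is possible iff I is an ancestor of C.
Ancestors of C: {A, B, C, D, E, G, H, I, J}.
I is among them, so fast-forward is possible.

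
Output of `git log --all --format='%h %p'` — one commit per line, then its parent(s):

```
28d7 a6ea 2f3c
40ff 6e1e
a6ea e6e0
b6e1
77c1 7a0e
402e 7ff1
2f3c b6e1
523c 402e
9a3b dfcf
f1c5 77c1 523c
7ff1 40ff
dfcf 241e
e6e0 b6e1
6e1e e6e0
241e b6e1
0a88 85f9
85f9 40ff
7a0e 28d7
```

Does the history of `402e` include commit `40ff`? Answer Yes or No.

Ancestors of 402e (commits reachable by following parents): {402e, 40ff, 6e1e, 7ff1, b6e1, e6e0}.
40ff is in that set, so it is an ancestor of 402e.

Yes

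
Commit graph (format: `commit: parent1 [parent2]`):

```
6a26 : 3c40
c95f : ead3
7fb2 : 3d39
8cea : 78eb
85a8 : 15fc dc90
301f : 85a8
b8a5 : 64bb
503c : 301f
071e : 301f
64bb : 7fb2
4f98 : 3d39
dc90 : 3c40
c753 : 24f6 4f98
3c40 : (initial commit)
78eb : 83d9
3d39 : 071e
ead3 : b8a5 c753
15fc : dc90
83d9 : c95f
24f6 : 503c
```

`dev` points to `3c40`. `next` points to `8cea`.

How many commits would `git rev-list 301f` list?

5

Walking parent pointers from 301f: reachable set = {15fc, 301f, 3c40, 85a8, dc90}.
That is 5 commits.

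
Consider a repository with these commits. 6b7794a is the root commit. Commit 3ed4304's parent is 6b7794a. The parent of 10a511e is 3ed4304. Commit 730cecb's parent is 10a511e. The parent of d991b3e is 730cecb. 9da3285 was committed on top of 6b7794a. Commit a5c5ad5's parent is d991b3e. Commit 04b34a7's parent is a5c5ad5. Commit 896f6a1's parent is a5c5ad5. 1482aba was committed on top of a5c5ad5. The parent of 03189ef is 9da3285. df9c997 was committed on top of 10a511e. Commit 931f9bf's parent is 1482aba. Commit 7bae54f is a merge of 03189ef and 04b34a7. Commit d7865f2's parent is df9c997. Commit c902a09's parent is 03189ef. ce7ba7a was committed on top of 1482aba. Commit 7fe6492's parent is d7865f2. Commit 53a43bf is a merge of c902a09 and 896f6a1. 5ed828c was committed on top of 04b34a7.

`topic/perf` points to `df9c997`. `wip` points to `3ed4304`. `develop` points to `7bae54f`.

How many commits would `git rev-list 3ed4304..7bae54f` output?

Reachable from 7bae54f: {03189ef, 04b34a7, 10a511e, 3ed4304, 6b7794a, 730cecb, 7bae54f, 9da3285, a5c5ad5, d991b3e}.
Reachable from 3ed4304: {3ed4304, 6b7794a}.
In 7bae54f's history but not 3ed4304's: {03189ef, 04b34a7, 10a511e, 730cecb, 7bae54f, 9da3285, a5c5ad5, d991b3e} — 8 commits.

8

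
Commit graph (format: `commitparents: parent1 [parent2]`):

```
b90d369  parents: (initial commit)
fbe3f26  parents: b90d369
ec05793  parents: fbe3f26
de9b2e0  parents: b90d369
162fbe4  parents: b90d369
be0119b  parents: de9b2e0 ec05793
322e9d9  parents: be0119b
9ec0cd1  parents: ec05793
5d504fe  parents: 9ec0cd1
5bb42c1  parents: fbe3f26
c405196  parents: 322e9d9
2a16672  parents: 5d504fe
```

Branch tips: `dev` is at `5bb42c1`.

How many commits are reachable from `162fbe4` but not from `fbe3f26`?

1

Reachable from 162fbe4: {162fbe4, b90d369}.
Reachable from fbe3f26: {b90d369, fbe3f26}.
In 162fbe4's history but not fbe3f26's: {162fbe4} — 1 commit.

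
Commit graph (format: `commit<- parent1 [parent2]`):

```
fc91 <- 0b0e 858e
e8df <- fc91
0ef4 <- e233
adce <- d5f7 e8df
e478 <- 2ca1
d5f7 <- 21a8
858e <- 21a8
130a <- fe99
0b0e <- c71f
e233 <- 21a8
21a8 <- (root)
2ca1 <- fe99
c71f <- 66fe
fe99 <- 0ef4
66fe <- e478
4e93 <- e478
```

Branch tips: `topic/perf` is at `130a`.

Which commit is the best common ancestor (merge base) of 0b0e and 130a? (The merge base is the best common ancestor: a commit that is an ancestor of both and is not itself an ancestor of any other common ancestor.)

Ancestors of 0b0e: {0b0e, 0ef4, 21a8, 2ca1, 66fe, c71f, e233, e478, fe99}.
Ancestors of 130a: {0ef4, 130a, 21a8, e233, fe99}.
Common ancestors: {0ef4, 21a8, e233, fe99}.
Among these, fe99 is not an ancestor of any other common ancestor — it is the merge base.

fe99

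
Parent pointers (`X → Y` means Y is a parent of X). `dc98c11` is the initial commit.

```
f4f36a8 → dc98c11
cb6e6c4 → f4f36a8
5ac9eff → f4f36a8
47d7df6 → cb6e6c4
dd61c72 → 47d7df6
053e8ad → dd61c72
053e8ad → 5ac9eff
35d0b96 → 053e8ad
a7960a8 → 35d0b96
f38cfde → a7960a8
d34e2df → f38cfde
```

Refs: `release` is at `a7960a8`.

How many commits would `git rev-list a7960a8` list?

Walking parent pointers from a7960a8: reachable set = {053e8ad, 35d0b96, 47d7df6, 5ac9eff, a7960a8, cb6e6c4, dc98c11, dd61c72, f4f36a8}.
That is 9 commits.

9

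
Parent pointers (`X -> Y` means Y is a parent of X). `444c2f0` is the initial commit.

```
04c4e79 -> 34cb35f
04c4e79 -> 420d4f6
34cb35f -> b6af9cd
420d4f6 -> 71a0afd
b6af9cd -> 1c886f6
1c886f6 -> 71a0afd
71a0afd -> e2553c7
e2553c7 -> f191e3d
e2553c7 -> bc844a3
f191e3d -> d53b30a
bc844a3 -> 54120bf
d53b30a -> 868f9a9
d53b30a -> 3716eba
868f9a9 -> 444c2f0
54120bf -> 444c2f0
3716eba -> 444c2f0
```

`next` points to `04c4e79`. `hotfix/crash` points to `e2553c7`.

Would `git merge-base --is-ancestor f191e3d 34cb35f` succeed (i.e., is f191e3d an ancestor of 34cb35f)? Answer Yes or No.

Ancestors of 34cb35f (commits reachable by following parents): {1c886f6, 34cb35f, 3716eba, 444c2f0, 54120bf, 71a0afd, 868f9a9, b6af9cd, bc844a3, d53b30a, e2553c7, f191e3d}.
f191e3d is in that set, so it is an ancestor of 34cb35f.

Yes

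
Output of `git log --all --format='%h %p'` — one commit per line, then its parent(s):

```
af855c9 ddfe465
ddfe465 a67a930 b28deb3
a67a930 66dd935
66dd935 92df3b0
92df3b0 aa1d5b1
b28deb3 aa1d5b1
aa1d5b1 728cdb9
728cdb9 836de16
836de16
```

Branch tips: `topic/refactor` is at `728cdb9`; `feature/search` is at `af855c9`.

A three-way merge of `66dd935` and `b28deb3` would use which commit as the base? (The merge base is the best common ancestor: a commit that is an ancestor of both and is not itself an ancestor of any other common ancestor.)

aa1d5b1

Ancestors of 66dd935: {66dd935, 728cdb9, 836de16, 92df3b0, aa1d5b1}.
Ancestors of b28deb3: {728cdb9, 836de16, aa1d5b1, b28deb3}.
Common ancestors: {728cdb9, 836de16, aa1d5b1}.
Among these, aa1d5b1 is not an ancestor of any other common ancestor — it is the merge base.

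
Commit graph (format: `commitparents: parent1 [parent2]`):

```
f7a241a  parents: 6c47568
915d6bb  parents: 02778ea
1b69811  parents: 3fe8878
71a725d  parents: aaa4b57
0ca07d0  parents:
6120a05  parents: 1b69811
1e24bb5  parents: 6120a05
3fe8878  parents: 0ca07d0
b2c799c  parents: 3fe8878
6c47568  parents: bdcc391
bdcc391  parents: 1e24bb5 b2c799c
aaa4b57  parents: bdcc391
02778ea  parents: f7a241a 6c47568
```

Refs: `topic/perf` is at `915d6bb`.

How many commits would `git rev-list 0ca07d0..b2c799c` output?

2

Reachable from b2c799c: {0ca07d0, 3fe8878, b2c799c}.
Reachable from 0ca07d0: {0ca07d0}.
In b2c799c's history but not 0ca07d0's: {3fe8878, b2c799c} — 2 commits.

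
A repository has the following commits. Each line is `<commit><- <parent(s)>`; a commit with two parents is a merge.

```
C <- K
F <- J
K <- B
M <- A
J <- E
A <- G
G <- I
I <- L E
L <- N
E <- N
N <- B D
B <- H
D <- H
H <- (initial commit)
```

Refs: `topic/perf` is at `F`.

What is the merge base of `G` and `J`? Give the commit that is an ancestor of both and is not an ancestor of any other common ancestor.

E

Ancestors of G: {B, D, E, G, H, I, L, N}.
Ancestors of J: {B, D, E, H, J, N}.
Common ancestors: {B, D, E, H, N}.
Among these, E is not an ancestor of any other common ancestor — it is the merge base.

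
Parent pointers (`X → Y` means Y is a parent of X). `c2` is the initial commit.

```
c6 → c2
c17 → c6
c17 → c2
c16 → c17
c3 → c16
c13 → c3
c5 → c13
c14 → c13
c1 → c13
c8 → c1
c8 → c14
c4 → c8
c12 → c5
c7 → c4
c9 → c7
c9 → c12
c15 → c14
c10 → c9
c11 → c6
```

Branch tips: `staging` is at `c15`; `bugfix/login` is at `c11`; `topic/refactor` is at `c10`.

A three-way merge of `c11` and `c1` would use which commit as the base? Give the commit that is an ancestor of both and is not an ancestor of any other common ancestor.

c6

Ancestors of c11: {c11, c2, c6}.
Ancestors of c1: {c1, c13, c16, c17, c2, c3, c6}.
Common ancestors: {c2, c6}.
Among these, c6 is not an ancestor of any other common ancestor — it is the merge base.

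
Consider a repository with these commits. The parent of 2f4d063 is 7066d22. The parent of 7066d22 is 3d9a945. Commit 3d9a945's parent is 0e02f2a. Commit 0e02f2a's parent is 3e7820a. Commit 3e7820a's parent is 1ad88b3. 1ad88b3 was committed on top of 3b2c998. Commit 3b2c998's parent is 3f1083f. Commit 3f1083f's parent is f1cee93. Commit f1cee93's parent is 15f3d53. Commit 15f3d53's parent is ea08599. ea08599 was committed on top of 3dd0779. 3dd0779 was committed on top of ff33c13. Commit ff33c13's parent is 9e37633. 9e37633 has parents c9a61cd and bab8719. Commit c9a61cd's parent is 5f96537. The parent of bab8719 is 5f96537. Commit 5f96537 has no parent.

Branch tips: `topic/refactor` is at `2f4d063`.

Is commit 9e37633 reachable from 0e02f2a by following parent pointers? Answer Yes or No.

Yes

Ancestors of 0e02f2a (commits reachable by following parents): {0e02f2a, 15f3d53, 1ad88b3, 3b2c998, 3dd0779, 3e7820a, 3f1083f, 5f96537, 9e37633, bab8719, c9a61cd, ea08599, f1cee93, ff33c13}.
9e37633 is in that set, so it is an ancestor of 0e02f2a.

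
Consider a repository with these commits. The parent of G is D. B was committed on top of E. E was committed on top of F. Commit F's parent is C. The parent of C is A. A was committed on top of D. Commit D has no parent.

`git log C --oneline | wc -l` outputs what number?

Walking parent pointers from C: reachable set = {A, C, D}.
That is 3 commits.

3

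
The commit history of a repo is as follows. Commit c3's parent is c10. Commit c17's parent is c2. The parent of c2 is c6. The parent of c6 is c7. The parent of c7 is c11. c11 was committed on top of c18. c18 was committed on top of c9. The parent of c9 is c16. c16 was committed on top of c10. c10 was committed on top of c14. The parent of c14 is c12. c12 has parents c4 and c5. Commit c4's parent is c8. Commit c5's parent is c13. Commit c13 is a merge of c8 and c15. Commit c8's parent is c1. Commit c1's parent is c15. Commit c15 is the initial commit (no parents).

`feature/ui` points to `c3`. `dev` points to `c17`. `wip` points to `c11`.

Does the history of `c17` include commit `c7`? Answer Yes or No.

Yes

Ancestors of c17 (commits reachable by following parents): {c1, c10, c11, c12, c13, c14, c15, c16, c17, c18, c2, c4, c5, c6, c7, c8, c9}.
c7 is in that set, so it is an ancestor of c17.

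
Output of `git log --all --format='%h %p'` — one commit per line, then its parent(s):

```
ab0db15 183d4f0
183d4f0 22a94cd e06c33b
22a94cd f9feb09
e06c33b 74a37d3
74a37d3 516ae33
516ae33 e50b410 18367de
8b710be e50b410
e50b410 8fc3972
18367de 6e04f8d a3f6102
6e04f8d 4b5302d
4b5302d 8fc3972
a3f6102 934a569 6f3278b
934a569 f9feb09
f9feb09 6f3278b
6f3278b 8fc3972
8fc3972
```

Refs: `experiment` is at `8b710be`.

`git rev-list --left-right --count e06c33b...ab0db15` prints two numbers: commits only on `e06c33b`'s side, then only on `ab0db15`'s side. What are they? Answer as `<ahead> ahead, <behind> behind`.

Reachable from e06c33b: {18367de, 4b5302d, 516ae33, 6e04f8d, 6f3278b, 74a37d3, 8fc3972, 934a569, a3f6102, e06c33b, e50b410, f9feb09}.
Reachable from ab0db15: {18367de, 183d4f0, 22a94cd, 4b5302d, 516ae33, 6e04f8d, 6f3278b, 74a37d3, 8fc3972, 934a569, a3f6102, ab0db15, e06c33b, e50b410, f9feb09}.
Only in e06c33b's history (ahead): {} — 0.
Only in ab0db15's history (behind): {183d4f0, 22a94cd, ab0db15} — 3.

0 ahead, 3 behind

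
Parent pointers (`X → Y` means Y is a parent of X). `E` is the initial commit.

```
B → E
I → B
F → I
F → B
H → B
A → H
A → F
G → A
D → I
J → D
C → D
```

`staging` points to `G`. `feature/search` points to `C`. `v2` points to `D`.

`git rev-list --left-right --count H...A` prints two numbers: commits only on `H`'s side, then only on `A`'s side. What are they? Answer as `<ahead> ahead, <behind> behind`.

Reachable from H: {B, E, H}.
Reachable from A: {A, B, E, F, H, I}.
Only in H's history (ahead): {} — 0.
Only in A's history (behind): {A, F, I} — 3.

0 ahead, 3 behind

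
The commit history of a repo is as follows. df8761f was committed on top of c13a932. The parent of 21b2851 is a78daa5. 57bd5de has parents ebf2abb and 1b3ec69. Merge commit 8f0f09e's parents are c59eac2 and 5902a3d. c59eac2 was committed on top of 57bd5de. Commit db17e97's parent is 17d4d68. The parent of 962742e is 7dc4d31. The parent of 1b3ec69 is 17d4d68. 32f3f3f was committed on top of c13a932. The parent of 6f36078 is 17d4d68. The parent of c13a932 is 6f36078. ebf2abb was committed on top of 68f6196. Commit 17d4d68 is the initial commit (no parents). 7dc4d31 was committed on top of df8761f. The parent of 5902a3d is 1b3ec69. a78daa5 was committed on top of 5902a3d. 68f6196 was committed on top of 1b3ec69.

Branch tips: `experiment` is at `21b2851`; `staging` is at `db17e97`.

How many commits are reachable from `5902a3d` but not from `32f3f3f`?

Reachable from 5902a3d: {17d4d68, 1b3ec69, 5902a3d}.
Reachable from 32f3f3f: {17d4d68, 32f3f3f, 6f36078, c13a932}.
In 5902a3d's history but not 32f3f3f's: {1b3ec69, 5902a3d} — 2 commits.

2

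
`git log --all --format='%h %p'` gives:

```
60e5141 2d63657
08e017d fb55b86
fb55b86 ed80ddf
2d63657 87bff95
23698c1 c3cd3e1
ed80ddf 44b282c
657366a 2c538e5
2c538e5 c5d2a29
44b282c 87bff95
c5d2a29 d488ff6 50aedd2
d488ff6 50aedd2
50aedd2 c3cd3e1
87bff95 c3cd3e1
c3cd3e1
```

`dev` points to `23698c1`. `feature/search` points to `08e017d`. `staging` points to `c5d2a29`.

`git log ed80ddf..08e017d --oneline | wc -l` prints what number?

2

Reachable from 08e017d: {08e017d, 44b282c, 87bff95, c3cd3e1, ed80ddf, fb55b86}.
Reachable from ed80ddf: {44b282c, 87bff95, c3cd3e1, ed80ddf}.
In 08e017d's history but not ed80ddf's: {08e017d, fb55b86} — 2 commits.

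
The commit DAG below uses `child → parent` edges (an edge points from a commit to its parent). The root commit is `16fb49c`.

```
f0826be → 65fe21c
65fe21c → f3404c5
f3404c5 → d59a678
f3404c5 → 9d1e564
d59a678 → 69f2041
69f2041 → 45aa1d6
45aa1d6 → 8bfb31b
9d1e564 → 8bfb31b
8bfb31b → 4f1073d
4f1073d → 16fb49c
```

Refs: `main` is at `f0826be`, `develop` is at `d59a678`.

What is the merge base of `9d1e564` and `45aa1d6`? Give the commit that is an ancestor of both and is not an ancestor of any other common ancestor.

8bfb31b

Ancestors of 9d1e564: {16fb49c, 4f1073d, 8bfb31b, 9d1e564}.
Ancestors of 45aa1d6: {16fb49c, 45aa1d6, 4f1073d, 8bfb31b}.
Common ancestors: {16fb49c, 4f1073d, 8bfb31b}.
Among these, 8bfb31b is not an ancestor of any other common ancestor — it is the merge base.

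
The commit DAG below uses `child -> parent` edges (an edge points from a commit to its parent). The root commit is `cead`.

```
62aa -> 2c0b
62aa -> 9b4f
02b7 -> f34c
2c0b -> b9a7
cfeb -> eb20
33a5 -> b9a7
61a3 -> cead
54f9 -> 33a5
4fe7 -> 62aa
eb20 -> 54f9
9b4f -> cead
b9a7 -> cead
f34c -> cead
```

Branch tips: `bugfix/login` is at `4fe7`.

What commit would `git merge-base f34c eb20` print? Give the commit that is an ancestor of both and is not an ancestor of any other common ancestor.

cead

Ancestors of f34c: {cead, f34c}.
Ancestors of eb20: {33a5, 54f9, b9a7, cead, eb20}.
Common ancestors: {cead}.
The only common ancestor is cead, so it is the merge base.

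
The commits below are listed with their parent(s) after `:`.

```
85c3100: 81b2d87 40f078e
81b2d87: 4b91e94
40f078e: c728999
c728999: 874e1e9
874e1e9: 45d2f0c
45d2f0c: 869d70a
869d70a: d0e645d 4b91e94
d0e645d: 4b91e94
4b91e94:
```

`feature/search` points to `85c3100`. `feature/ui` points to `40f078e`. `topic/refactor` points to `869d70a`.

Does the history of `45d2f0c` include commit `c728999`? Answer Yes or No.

No

Ancestors of 45d2f0c: {45d2f0c, 4b91e94, 869d70a, d0e645d}.
c728999 is not in that set, so it is not an ancestor of 45d2f0c.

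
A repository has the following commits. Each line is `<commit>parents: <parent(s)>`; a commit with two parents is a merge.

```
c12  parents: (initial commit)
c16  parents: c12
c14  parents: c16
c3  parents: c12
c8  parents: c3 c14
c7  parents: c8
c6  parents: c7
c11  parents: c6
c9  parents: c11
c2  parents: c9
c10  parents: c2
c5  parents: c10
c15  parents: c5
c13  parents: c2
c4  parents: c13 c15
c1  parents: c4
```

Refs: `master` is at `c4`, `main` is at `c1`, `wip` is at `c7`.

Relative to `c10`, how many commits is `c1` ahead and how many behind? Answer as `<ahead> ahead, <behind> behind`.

5 ahead, 0 behind

Reachable from c1: {c1, c10, c11, c12, c13, c14, c15, c16, c2, c3, c4, c5, c6, c7, c8, c9}.
Reachable from c10: {c10, c11, c12, c14, c16, c2, c3, c6, c7, c8, c9}.
Only in c1's history (ahead): {c1, c13, c15, c4, c5} — 5.
Only in c10's history (behind): {} — 0.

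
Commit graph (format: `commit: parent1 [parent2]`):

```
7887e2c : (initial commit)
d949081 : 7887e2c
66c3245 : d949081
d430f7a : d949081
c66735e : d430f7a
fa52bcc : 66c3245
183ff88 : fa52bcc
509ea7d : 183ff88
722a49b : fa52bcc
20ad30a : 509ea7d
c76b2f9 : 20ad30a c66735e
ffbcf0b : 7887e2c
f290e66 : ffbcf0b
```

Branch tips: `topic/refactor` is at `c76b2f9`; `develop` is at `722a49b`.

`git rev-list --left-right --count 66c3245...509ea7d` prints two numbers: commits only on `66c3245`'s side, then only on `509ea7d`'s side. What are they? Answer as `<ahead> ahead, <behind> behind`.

0 ahead, 3 behind

Reachable from 66c3245: {66c3245, 7887e2c, d949081}.
Reachable from 509ea7d: {183ff88, 509ea7d, 66c3245, 7887e2c, d949081, fa52bcc}.
Only in 66c3245's history (ahead): {} — 0.
Only in 509ea7d's history (behind): {183ff88, 509ea7d, fa52bcc} — 3.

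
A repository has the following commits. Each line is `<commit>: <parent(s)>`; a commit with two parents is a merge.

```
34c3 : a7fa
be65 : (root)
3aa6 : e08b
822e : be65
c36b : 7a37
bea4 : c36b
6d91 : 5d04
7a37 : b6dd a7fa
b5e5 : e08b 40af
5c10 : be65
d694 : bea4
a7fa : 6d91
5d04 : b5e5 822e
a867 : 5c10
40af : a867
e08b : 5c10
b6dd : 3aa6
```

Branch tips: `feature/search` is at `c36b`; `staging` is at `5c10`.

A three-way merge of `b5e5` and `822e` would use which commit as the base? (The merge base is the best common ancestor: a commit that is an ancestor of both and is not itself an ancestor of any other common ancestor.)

be65

Ancestors of b5e5: {40af, 5c10, a867, b5e5, be65, e08b}.
Ancestors of 822e: {822e, be65}.
Common ancestors: {be65}.
The only common ancestor is be65, so it is the merge base.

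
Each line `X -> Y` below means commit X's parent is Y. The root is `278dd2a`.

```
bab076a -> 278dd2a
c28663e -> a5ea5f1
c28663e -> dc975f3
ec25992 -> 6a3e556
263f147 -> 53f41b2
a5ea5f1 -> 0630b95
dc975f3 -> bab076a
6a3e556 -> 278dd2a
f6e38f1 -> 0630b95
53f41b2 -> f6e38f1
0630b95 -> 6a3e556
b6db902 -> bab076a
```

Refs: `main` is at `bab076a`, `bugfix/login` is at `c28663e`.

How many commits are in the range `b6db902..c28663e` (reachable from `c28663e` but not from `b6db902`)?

Reachable from c28663e: {0630b95, 278dd2a, 6a3e556, a5ea5f1, bab076a, c28663e, dc975f3}.
Reachable from b6db902: {278dd2a, b6db902, bab076a}.
In c28663e's history but not b6db902's: {0630b95, 6a3e556, a5ea5f1, c28663e, dc975f3} — 5 commits.

5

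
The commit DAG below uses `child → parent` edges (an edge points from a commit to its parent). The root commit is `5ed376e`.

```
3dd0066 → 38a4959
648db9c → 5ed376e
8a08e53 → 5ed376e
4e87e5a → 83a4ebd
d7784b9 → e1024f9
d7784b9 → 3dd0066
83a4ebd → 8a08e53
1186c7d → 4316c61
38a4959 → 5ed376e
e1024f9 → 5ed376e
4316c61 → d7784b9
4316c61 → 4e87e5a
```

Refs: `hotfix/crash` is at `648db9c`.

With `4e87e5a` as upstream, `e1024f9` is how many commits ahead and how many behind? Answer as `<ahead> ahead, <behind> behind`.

1 ahead, 3 behind

Reachable from e1024f9: {5ed376e, e1024f9}.
Reachable from 4e87e5a: {4e87e5a, 5ed376e, 83a4ebd, 8a08e53}.
Only in e1024f9's history (ahead): {e1024f9} — 1.
Only in 4e87e5a's history (behind): {4e87e5a, 83a4ebd, 8a08e53} — 3.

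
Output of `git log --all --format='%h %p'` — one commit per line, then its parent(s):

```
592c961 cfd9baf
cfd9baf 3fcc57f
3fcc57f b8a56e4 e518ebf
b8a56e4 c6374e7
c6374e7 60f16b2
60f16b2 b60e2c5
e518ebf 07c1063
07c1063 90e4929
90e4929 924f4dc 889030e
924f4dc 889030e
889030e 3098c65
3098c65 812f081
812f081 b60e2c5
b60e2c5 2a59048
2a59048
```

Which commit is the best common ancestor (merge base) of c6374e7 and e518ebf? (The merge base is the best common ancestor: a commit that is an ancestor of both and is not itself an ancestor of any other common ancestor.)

Ancestors of c6374e7: {2a59048, 60f16b2, b60e2c5, c6374e7}.
Ancestors of e518ebf: {07c1063, 2a59048, 3098c65, 812f081, 889030e, 90e4929, 924f4dc, b60e2c5, e518ebf}.
Common ancestors: {2a59048, b60e2c5}.
Among these, b60e2c5 is not an ancestor of any other common ancestor — it is the merge base.

b60e2c5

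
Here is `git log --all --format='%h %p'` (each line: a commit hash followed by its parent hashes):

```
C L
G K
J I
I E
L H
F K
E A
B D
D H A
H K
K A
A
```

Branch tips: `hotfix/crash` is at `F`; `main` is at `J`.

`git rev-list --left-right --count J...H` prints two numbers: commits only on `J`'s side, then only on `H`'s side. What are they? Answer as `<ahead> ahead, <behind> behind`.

Reachable from J: {A, E, I, J}.
Reachable from H: {A, H, K}.
Only in J's history (ahead): {E, I, J} — 3.
Only in H's history (behind): {H, K} — 2.

3 ahead, 2 behind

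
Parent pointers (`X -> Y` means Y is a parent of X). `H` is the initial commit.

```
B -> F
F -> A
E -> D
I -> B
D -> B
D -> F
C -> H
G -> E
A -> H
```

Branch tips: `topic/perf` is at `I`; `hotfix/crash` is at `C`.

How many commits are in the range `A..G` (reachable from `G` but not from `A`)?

5

Reachable from G: {A, B, D, E, F, G, H}.
Reachable from A: {A, H}.
In G's history but not A's: {B, D, E, F, G} — 5 commits.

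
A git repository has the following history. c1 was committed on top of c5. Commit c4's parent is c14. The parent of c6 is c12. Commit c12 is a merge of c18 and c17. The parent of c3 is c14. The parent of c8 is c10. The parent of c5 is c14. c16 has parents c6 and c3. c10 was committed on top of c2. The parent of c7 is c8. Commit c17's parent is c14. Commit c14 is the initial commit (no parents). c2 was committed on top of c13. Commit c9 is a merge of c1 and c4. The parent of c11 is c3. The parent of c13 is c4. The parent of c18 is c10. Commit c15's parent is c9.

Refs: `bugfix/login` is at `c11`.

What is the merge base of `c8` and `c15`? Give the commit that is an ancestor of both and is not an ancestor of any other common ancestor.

Ancestors of c8: {c10, c13, c14, c2, c4, c8}.
Ancestors of c15: {c1, c14, c15, c4, c5, c9}.
Common ancestors: {c14, c4}.
Among these, c4 is not an ancestor of any other common ancestor — it is the merge base.

c4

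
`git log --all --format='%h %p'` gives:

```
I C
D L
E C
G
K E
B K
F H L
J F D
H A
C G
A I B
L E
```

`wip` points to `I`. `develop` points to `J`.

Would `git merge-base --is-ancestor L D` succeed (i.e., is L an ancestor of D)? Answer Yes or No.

Yes

Ancestors of D (commits reachable by following parents): {C, D, E, G, L}.
L is in that set, so it is an ancestor of D.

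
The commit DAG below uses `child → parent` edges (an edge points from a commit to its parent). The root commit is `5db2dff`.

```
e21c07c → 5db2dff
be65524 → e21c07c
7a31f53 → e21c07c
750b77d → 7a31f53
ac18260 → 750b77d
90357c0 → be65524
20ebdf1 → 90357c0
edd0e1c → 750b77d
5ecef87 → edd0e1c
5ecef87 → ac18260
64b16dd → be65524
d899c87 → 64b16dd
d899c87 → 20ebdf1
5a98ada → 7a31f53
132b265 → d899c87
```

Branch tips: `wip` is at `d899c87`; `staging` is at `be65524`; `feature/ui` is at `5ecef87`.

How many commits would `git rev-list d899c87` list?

Walking parent pointers from d899c87: reachable set = {20ebdf1, 5db2dff, 64b16dd, 90357c0, be65524, d899c87, e21c07c}.
That is 7 commits.

7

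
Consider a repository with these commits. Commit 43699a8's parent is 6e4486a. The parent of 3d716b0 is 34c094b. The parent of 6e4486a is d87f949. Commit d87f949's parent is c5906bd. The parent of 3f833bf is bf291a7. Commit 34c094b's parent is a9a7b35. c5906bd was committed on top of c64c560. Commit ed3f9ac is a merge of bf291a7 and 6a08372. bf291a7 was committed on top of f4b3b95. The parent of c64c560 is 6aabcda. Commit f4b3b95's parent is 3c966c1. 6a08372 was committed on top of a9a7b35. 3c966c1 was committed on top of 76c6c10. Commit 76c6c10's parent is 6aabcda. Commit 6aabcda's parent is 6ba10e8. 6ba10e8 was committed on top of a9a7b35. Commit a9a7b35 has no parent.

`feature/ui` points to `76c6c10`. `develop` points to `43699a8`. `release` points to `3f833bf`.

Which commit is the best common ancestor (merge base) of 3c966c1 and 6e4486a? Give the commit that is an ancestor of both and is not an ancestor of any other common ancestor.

Ancestors of 3c966c1: {3c966c1, 6aabcda, 6ba10e8, 76c6c10, a9a7b35}.
Ancestors of 6e4486a: {6aabcda, 6ba10e8, 6e4486a, a9a7b35, c5906bd, c64c560, d87f949}.
Common ancestors: {6aabcda, 6ba10e8, a9a7b35}.
Among these, 6aabcda is not an ancestor of any other common ancestor — it is the merge base.

6aabcda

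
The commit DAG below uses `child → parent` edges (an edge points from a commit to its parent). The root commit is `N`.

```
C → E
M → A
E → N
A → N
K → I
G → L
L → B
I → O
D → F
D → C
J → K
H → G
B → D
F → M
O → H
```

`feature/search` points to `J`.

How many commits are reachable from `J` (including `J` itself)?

Walking parent pointers from J: reachable set = {A, B, C, D, E, F, G, H, I, J, K, L, M, N, O}.
That is 15 commits.

15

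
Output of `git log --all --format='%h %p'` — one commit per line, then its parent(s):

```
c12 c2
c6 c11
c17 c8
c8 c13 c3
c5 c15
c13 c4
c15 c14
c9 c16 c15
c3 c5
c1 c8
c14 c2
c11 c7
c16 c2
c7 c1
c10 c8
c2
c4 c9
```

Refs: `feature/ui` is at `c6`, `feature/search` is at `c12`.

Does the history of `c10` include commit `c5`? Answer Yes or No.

Ancestors of c10 (commits reachable by following parents): {c10, c13, c14, c15, c16, c2, c3, c4, c5, c8, c9}.
c5 is in that set, so it is an ancestor of c10.

Yes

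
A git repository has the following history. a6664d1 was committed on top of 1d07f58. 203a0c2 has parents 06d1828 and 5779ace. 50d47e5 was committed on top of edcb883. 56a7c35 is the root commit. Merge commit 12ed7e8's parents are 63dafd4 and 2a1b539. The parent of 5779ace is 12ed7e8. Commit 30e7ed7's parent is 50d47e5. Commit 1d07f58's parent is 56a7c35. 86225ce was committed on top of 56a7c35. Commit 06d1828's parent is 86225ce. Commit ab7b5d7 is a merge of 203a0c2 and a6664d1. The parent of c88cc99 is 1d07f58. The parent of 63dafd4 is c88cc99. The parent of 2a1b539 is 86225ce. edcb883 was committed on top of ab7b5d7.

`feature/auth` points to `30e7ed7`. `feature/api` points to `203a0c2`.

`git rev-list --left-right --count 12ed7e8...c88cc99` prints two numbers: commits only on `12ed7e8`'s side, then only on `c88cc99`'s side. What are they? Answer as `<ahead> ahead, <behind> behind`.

Reachable from 12ed7e8: {12ed7e8, 1d07f58, 2a1b539, 56a7c35, 63dafd4, 86225ce, c88cc99}.
Reachable from c88cc99: {1d07f58, 56a7c35, c88cc99}.
Only in 12ed7e8's history (ahead): {12ed7e8, 2a1b539, 63dafd4, 86225ce} — 4.
Only in c88cc99's history (behind): {} — 0.

4 ahead, 0 behind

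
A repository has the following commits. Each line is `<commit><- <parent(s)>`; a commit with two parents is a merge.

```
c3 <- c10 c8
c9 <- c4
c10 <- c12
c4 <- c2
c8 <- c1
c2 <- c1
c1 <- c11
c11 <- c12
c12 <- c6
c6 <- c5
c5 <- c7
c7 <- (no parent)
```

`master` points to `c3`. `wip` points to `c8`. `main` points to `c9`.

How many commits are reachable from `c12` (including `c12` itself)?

4

Walking parent pointers from c12: reachable set = {c12, c5, c6, c7}.
That is 4 commits.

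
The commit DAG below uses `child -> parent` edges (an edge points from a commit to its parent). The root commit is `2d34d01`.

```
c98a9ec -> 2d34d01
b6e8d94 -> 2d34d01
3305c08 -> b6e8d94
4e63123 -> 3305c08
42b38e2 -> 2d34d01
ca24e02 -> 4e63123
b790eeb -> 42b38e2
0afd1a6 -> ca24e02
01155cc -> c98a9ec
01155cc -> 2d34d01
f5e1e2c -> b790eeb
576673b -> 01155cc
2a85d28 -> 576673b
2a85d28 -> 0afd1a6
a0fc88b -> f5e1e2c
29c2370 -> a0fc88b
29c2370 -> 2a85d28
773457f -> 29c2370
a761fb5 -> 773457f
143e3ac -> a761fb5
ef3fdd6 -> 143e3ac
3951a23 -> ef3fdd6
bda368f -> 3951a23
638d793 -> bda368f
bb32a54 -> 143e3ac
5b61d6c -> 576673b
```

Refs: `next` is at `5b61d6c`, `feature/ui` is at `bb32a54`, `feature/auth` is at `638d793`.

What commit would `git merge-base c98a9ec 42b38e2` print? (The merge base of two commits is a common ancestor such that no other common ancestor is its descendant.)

Ancestors of c98a9ec: {2d34d01, c98a9ec}.
Ancestors of 42b38e2: {2d34d01, 42b38e2}.
Common ancestors: {2d34d01}.
The only common ancestor is 2d34d01, so it is the merge base.

2d34d01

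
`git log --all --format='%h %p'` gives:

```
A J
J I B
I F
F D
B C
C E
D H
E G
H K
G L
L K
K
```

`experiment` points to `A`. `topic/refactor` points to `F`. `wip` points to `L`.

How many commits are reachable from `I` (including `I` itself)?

5

Walking parent pointers from I: reachable set = {D, F, H, I, K}.
That is 5 commits.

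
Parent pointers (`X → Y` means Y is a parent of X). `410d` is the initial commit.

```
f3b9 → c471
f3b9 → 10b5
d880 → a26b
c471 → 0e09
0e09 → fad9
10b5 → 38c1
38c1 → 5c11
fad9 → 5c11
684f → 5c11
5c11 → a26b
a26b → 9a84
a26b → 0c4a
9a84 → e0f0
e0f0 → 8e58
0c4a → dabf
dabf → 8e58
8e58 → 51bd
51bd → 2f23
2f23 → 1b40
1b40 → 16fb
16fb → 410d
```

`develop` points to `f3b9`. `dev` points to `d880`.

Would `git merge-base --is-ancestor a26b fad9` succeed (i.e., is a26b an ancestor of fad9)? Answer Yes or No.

Ancestors of fad9 (commits reachable by following parents): {0c4a, 16fb, 1b40, 2f23, 410d, 51bd, 5c11, 8e58, 9a84, a26b, dabf, e0f0, fad9}.
a26b is in that set, so it is an ancestor of fad9.

Yes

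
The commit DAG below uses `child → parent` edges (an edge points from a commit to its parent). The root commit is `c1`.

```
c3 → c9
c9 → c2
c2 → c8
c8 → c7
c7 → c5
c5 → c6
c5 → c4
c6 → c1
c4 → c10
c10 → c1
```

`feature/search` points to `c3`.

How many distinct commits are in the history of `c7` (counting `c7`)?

6

Walking parent pointers from c7: reachable set = {c1, c10, c4, c5, c6, c7}.
That is 6 commits.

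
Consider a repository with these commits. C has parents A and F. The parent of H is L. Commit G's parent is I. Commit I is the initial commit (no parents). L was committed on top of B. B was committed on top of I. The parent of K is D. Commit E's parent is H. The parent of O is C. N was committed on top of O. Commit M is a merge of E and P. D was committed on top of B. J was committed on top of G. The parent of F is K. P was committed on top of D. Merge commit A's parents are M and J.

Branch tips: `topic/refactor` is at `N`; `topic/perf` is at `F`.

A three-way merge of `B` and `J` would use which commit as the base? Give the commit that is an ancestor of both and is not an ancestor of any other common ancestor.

I

Ancestors of B: {B, I}.
Ancestors of J: {G, I, J}.
Common ancestors: {I}.
The only common ancestor is I, so it is the merge base.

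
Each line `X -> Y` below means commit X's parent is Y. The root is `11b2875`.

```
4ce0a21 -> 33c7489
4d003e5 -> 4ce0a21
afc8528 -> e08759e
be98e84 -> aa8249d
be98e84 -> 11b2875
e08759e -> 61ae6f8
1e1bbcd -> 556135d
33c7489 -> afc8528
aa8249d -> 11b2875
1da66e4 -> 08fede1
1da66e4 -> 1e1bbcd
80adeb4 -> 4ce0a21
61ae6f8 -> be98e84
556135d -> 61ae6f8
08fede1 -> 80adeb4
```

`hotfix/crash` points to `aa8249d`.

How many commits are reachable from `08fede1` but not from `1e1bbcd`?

6

Reachable from 08fede1: {08fede1, 11b2875, 33c7489, 4ce0a21, 61ae6f8, 80adeb4, aa8249d, afc8528, be98e84, e08759e}.
Reachable from 1e1bbcd: {11b2875, 1e1bbcd, 556135d, 61ae6f8, aa8249d, be98e84}.
In 08fede1's history but not 1e1bbcd's: {08fede1, 33c7489, 4ce0a21, 80adeb4, afc8528, e08759e} — 6 commits.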